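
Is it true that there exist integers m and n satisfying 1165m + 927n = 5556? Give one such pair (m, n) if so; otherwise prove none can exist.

m = 444, n = -552

Since gcd(1165, 927) = 1, every integer is an integer combination of 1165 and 927.
Euclidean algorithm: 1165 = 1·927 + 238, 927 = 3·238 + 213, 238 = 1·213 + 25, 213 = 8·25 + 13, 25 = 1·13 + 12, 13 = 1·12 + 1, 12 = 12·1 + 0.
Unwinding: 1 = 13 − 1·12 = 13 − (25 − 1·13) = −25 + 2·13 = −25 + 2·(213 − 8·25) = 2·213 − 17·25 = 2·213 − 17·(238 − 1·213) = −17·238 + 19·213 = −17·238 + 19·(927 − 3·238) = 19·927 − 74·238 = 19·927 − 74·(1165 − 1·927) = −74·1165 + 93·927, i.e. 1165·(-74) + 927·93 = 1.
Scaling by 5556 gives the particular solution (m, n) = (-411144, 516708).
The general solution is m = -411144 + 927k, n = 516708 − 1165k; taking k = 444 gives the smaller pair m = 444, n = -552.
Indeed 1165·444 + 927·(-552) = 517260 − 511704 = 5556.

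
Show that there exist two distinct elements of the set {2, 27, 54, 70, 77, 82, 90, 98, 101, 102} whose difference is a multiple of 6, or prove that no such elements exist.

Both 2 and 98 leave remainder 2 on division by 6; their difference 96 = 16·6 is a multiple of 6.

The pair (2, 98) works.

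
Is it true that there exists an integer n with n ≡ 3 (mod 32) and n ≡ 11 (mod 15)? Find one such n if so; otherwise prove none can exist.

n = 131

gcd(32, 15) = 1, so the Chinese Remainder Theorem guarantees exactly one residue class mod 480 satisfying both.
Any solution of the first congruence is n = 3 + 32t; substituting into the second, 32t ≡ 11 − 3 ≡ 8 (mod 15).
32 ≡ 2 (mod 15), so this reads 2t ≡ 8 (mod 15). Note 2·8 = 16 ≡ 1 (mod 15) (as 16 − 1 = 1·15), so 2⁻¹ ≡ 8.
Therefore t ≡ 8·8 = 64 ≡ 4 (mod 15).
Taking t = 4 gives n = 3 + 32·4 = 131.
Verify: 131 = 4·32 + 3 and 131 = 8·15 + 11. ✓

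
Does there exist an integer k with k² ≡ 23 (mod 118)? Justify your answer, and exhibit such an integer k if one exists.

Reduce modulo the prime factor 59 of 118: any solution would satisfy k² ≡ 23 (mod 59).
Apply Euler's criterion with the prime 59: 23 is a quadratic residue iff 23^29 ≡ 1 (mod 59), and a non-residue iff it is ≡ −1.
Squaring successively (mod 59): 23^2 = 529 ≡ 57; 23^4 ≡ 57² = 3249 ≡ 4; 23^8 ≡ 4² = 16 ≡ 16; 23^16 ≡ 16² = 256 ≡ 20.
Since 29 = 16 + 8 + 4 + 1, 23^29 ≡ 20 · 16 · 4 · 23; multiplying out mod 59: 20·16 = 320 ≡ 25, then 25·4 = 100 ≡ 41, then 41·23 = 943 ≡ 58. Thus 23^29 ≡ 58 ≡ −1 (mod 59).
By Euler's criterion 23 is a quadratic non-residue mod 59: no k satisfies k² ≡ 23 (mod 59).
So 23 is not a square mod 59, and hence 23 is not a square mod 118.

No such integer exists.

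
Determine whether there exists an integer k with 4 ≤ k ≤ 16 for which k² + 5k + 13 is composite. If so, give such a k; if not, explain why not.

At k = 14: 14² + 5·14 + 13 = 279 = 3·93, which is composite.

k = 14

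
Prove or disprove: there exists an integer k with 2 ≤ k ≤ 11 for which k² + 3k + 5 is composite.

k = 5

At k = 5: 5² + 3·5 + 5 = 45 = 3·15, which is composite.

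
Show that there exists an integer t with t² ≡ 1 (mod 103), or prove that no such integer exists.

t = 102

Take t = 102. Then 102² = 10404 = 101·103 + 1, so 102² ≡ 1 (mod 103).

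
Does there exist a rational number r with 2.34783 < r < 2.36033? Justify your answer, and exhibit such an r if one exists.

Look for a denominator N such that an integer falls strictly between N·2.34783 and N·2.36033. N = 14 works: 14·2.34783 = 32.86962 < 33 < 33.04462 = 14·2.36033.
So r = 33/14 works: it is a ratio of integers, and dividing 14·2.34783 < 33 < 14·2.36033 through by 14 gives 2.34783 < 33/14 < 2.36033.

r = 33/14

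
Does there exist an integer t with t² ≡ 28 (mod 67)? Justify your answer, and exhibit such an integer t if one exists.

There is no such integer.

67 is prime, so by Euler's criterion 28 is a square mod 67 iff 28^((67−1)/2) = 28^33 ≡ 1 (mod 67).
Repeated squaring mod 67: 28^2 = 784 ≡ 47; 28^4 ≡ 47² = 2209 ≡ 65; 28^8 ≡ 65² = 4225 ≡ 4; 28^16 ≡ 4² = 16 ≡ 16; 28^32 ≡ 16² = 256 ≡ 55.
Since 33 = 32 + 1, 28^33 ≡ 55 · 28; multiplying out mod 67: 55·28 = 1540 ≡ 66. Thus 28^33 ≡ 66 ≡ −1 (mod 67).
By Euler's criterion 28 is a quadratic non-residue mod 67: no t satisfies t² ≡ 28 (mod 67).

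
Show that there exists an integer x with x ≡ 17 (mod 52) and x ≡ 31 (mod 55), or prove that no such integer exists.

The moduli 52 and 55 are coprime, so by the Chinese Remainder Theorem a unique solution modulo 2860 exists.
Any solution of the first congruence is x = 17 + 52t; substituting into the second, 52t ≡ 31 − 17 ≡ 14 (mod 55).
Invert 52 mod 55 by the Euclidean algorithm: 55 = 1·52 + 3, 52 = 17·3 + 1, 3 = 3·1 + 0; back-substituting, 1 = 52 − 17·3 = 52 − 17·(55 − 1·52) = −17·55 + 18·52. Hence 52·18 ≡ 1, so 52⁻¹ ≡ 18 (mod 55).
Therefore t ≡ 18·14 = 252 ≡ 32 (mod 55).
With t = 32: x = 17 + 52·32 = 1681.
Indeed 1681 ≡ 17 (mod 52) and 1681 ≡ 31 (mod 55).

x = 1681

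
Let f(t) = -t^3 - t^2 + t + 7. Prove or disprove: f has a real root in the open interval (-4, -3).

f has no root in that interval.

f(-4) = 51 and f(-3) = 22, both positive, so a sign-change argument is unavailable; we show f keeps this sign on the whole interval.
Substitute t = -3 − u, where 0 < u < 1 on the interval. Expanding, f(-3 − u) = u^3 + 8u^2 + 20u + 22.
The nonzero coefficients here are all positive, so for u > 0 every term is positive (or zero), and the constant term 22 is strictly positive.
So f is strictly positive on (-4, -3); no root exists in the interval.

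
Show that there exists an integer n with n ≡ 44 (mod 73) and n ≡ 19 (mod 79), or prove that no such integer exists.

n = 5154

The moduli 73 and 79 are coprime, so by the Chinese Remainder Theorem a unique solution modulo 5767 exists.
Write n = 44 + 73t and require 44 + 73t ≡ 19 (mod 79), i.e. 73t ≡ 54 (mod 79).
Note 73·13 = 949 ≡ 1 (mod 79) (as 949 − 1 = 12·79), so 73⁻¹ ≡ 13.
Multiplying by 13: t ≡ 13·54 = 702 ≡ 70 (mod 79).
With t = 70: n = 44 + 73·70 = 5154.
Check: 5154 mod 73 = 44, 5154 mod 79 = 19. ✓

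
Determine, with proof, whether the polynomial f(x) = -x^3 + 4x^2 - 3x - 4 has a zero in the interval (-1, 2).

f(-1) = 4 and f(2) = -2, which have opposite signs.
f is continuous everywhere (it is a polynomial), in particular on [-1, 2].
By the Intermediate Value Theorem, f takes the value 0 somewhere in the open interval.

Yes, f has a root in the interval.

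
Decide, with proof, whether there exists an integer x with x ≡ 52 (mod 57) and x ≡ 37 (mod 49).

Since 57 and 49 share no common factor, CRT says the pair of congruences has a solution (unique mod 2793).
Write x = 52 + 57t and require 52 + 57t ≡ 37 (mod 49), i.e. 57t ≡ 34 (mod 49).
57 ≡ 8 (mod 49), so this reads 8t ≡ 34 (mod 49). Note 8·43 = 344 ≡ 1 (mod 49) (as 344 − 1 = 7·49), so 8⁻¹ ≡ 43.
Multiplying by 43: t ≡ 43·34 = 1462 ≡ 41 (mod 49).
Taking t = 41 gives x = 52 + 57·41 = 2389.
Check: 2389 mod 57 = 52, 2389 mod 49 = 37. ✓

x = 2389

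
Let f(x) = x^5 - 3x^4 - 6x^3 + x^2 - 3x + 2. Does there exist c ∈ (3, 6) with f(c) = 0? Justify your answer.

f(3) = -160 and f(6) = 2612, which have opposite signs.
As a polynomial, f is continuous on every closed interval.
The Intermediate Value Theorem then guarantees some c ∈ (3, 6) with f(c) = 0.

Yes, f has a root in the interval.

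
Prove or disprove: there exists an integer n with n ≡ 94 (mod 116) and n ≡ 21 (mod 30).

No, no such integer exists.

gcd(116, 30) = 2. If n ≡ 94 (mod 116) and n ≡ 21 (mod 30), then n ≡ 94 (mod 2) and n ≡ 21 (mod 2).
But 94 mod 2 = 0 while 21 mod 2 = 1, a contradiction.
Therefore no such n exists.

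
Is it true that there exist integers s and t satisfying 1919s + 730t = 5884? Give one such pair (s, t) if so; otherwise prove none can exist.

s = 16, t = -34

Since gcd(1919, 730) = 1, every integer is an integer combination of 1919 and 730.
Run the Euclidean algorithm on 1919 and 730: 1919 = 2·730 + 459, 730 = 1·459 + 271, 459 = 1·271 + 188, 271 = 1·188 + 83, 188 = 2·83 + 22, 83 = 3·22 + 17, 22 = 1·17 + 5, 17 = 3·5 + 2, 5 = 2·2 + 1, 2 = 2·1 + 0.
Back-substituting, 1 = 5 − 2·2 = 5 − 2·(17 − 3·5) = −2·17 + 7·5 = −2·17 + 7·(22 − 1·17) = 7·22 − 9·17 = 7·22 − 9·(83 − 3·22) = −9·83 + 34·22 = −9·83 + 34·(188 − 2·83) = 34·188 − 77·83 = 34·188 − 77·(271 − 1·188) = −77·271 + 111·188 = −77·271 + 111·(459 − 1·271) = 111·459 − 188·271 = 111·459 − 188·(730 − 1·459) = −188·730 + 299·459 = −188·730 + 299·(1919 − 2·730) = 299·1919 − 786·730; that is, 1919·299 + 730·(-786) = 1.
Multiplying through by 5884: s = 299·5884 = 1759316, t = (-786)·5884 = -4624824 is a solution.
The general solution is s = 1759316 + 730k, t = -4624824 − 1919k; taking k = -2410 gives the smaller pair s = 16, t = -34.
Indeed 1919·16 + 730·(-34) = 30704 − 24820 = 5884.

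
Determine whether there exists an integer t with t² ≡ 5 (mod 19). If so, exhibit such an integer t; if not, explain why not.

Take t = 9. Then 9² = 81 = 4·19 + 5, so 9² ≡ 5 (mod 19).

t = 9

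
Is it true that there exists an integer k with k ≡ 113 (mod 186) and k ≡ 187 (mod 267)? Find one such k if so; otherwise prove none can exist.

gcd(186, 267) = 3. If k ≡ 113 (mod 186) and k ≡ 187 (mod 267), then k ≡ 113 (mod 3) and k ≡ 187 (mod 3).
However 113 ≡ 2 and 187 ≡ 1 (mod 3), and 2 ≠ 1.
Therefore no such k exists.

No, no such integer exists.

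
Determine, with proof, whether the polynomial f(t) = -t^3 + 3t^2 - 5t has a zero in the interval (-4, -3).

Evaluate at the endpoints: f(-4) = 132, f(-3) = 69 — same sign (positive).
The derivative f'(t) = -3t^2 + 6t - 5 is a quadratic with discriminant 6² − 4·(-3)·(-5) = -24 < 0; it never vanishes, so it is always negative (sign of the leading coefficient).
So f is strictly decreasing; between -4 and -3 its values lie between f(-4) = 132 and f(-3) = 69, all positive. Therefore f has no root in (-4, -3).

No such root exists.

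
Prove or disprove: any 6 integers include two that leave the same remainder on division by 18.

No; for instance {58, 59, 60, 61, 62, 63} is a counterexample.

Take the 6 consecutive integers 58, 59, …, 63: their residues mod 18 are all distinct because 6 ≤ 18.
So no two of them leave the same remainder on division by 18; the claim fails for this set.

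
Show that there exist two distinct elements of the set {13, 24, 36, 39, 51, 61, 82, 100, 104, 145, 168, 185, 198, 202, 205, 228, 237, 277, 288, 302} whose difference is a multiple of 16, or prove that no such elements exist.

Both 13 and 61 leave remainder 13 on division by 16; their difference 48 = 3·16 is a multiple of 16.

13 and 61 are such a pair.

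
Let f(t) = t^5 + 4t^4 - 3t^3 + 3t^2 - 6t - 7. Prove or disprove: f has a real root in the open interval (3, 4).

f(3) = 488 and f(4) = 1873, both positive, so a sign-change argument is unavailable; we show f keeps this sign on the whole interval.
Substitute t = 3 + u, where 0 < u < 1 on the interval. Expanding, f(3 + u) = u^5 + 19u^4 + 135u^3 + 462u^2 + 768u + 488.
All 6 nonzero coefficients of this polynomial in u are positive; hence for u > 0 the value is a sum of positive terms (the constant 488 among them).
Therefore f(t) > 0 throughout (3, 4), and f has no zero there.

f has no root in that interval.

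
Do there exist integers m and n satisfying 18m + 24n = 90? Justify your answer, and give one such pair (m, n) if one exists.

Every value of 18m + 24n is a multiple of gcd(18, 24) = 6; since 6 ∣ 90, solutions exist.
Dividing through by 6 reduces the equation to 3m + 4n = 15.
Run the Euclidean algorithm on 4 and 3: 4 = 1·3 + 1, 3 = 3·1 + 0.
Unwinding: 1 = 4 − 1·3, i.e. 3·(-1) + 4·1 = 1.
Multiplying through by 15: m = (-1)·15 = -15, n = 1·15 = 15 is a solution.
The general solution is m = -15 + 4k, n = 15 − 3k; taking k = 4 gives the smaller pair m = 1, n = 3.
Indeed 18·1 + 24·3 = 18 + 72 = 90.

m = 1, n = 3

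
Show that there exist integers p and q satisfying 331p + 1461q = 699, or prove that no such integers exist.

p = 1110, q = -251

Since gcd(331, 1461) = 1, every integer is an integer combination of 331 and 1461.
Run the Euclidean algorithm on 1461 and 331: 1461 = 4·331 + 137, 331 = 2·137 + 57, 137 = 2·57 + 23, 57 = 2·23 + 11, 23 = 2·11 + 1, 11 = 11·1 + 0.
Back-substituting, 1 = 23 − 2·11 = 23 − 2·(57 − 2·23) = −2·57 + 5·23 = −2·57 + 5·(137 − 2·57) = 5·137 − 12·57 = 5·137 − 12·(331 − 2·137) = −12·331 + 29·137 = −12·331 + 29·(1461 − 4·331) = 29·1461 − 128·331; that is, 331·(-128) + 1461·29 = 1.
Multiplying through by 699: p = (-128)·699 = -89472, q = 29·699 = 20271 is a solution.
The general solution is p = -89472 + 1461k, q = 20271 − 331k; taking k = 62 gives the smaller pair p = 1110, q = -251.
Indeed 331·1110 + 1461·(-251) = 367410 − 366711 = 699.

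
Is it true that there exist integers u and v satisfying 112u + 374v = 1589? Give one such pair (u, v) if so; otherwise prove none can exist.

No, no such integers exist.

Any value of 112u + 374v is a multiple of gcd(112, 374) = 2.
But 1589 is not a multiple of 2 (it leaves remainder 1).
So the equation is unsolvable over ℤ.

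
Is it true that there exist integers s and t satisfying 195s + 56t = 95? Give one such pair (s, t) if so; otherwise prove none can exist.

Since gcd(195, 56) = 1, every integer is an integer combination of 195 and 56.
Run the Euclidean algorithm on 195 and 56: 195 = 3·56 + 27, 56 = 2·27 + 2, 27 = 13·2 + 1, 2 = 2·1 + 0.
Working back up the chain: 1 = 27 − 13·2 = 27 − 13·(56 − 2·27) = −13·56 + 27·27 = −13·56 + 27·(195 − 3·56) = 27·195 − 94·56. So 195·27 + 56·(-94) = 1.
Times 95: 195·2565 + 56·(-8930) = 95, so (2565, -8930) solves it.
Subtracting 45·56 from s and adding 45·195 to t gives the tidier solution (45, -155).
Indeed 195·45 + 56·(-155) = 8775 − 8680 = 95.

s = 45, t = -155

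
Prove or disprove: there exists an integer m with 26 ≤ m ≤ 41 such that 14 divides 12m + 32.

m = 30 works, since 12·30 + 32 = 392 = 28·14.

m = 30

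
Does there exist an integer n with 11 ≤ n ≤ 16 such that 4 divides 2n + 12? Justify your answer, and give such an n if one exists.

At n = 11 the value 34 is not a multiple of 4. At n = 12 we get 2·12 + 12 = 36, and 36 = 4·9.

n = 12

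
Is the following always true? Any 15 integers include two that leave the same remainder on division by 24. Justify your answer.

No; for instance {43, 44, 45, 46, 47, 48, 49, 50, 51, 52, 53, 54, 55, 56, 57} is a counterexample.

Try 15 consecutive integers, 43, 44, …, 57. Their remainders mod 24 are 19, 20, 21, 22, 23, 0, 1, 2, 3, 4, 5, 6, 7, 8, 9 — pairwise different, as any 15 ≤ 24 consecutive integers have distinct residues.
Hence this collection has no pair with equal remainders mod 24, disproving the claim.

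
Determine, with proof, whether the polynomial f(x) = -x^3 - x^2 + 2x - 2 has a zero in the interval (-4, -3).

No such root exists.

The endpoint values f(-4) = 38 and f(-3) = 10 are both positive. Claim: f(x) > 0 for every x in (-4, -3).
Shift to the endpoint -3: with x = -3 − u (0 < u < 1), one computes f(-3 − u) = u^3 + 8u^2 + 19u + 10.
The nonzero coefficients here are all positive, so for u > 0 every term is positive (or zero), and the constant term 10 is strictly positive.
So f is strictly positive on (-4, -3); no root exists in the interval.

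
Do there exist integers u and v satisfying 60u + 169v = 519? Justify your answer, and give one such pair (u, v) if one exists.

u = 34, v = -9

Since gcd(60, 169) = 1, every integer is an integer combination of 60 and 169.
Dividing repeatedly: 169 = 2·60 + 49, 60 = 1·49 + 11, 49 = 4·11 + 5, 11 = 2·5 + 1, 5 = 5·1 + 0.
Unwinding: 1 = 11 − 2·5 = 11 − 2·(49 − 4·11) = −2·49 + 9·11 = −2·49 + 9·(60 − 1·49) = 9·60 − 11·49 = 9·60 − 11·(169 − 2·60) = −11·169 + 31·60, i.e. 60·31 + 169·(-11) = 1.
Scaling by 519 gives the particular solution (u, v) = (16089, -5709).
Subtracting 95·169 from u and adding 95·60 to v gives the tidier solution (34, -9).
Indeed 60·34 + 169·(-9) = 2040 − 1521 = 519.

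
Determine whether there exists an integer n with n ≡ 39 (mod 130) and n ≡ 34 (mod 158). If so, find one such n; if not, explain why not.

Both moduli are multiples of 2 = gcd(130, 158), so any solution would satisfy n ≡ 39 and n ≡ 34 modulo 2 simultaneously.
However 39 ≡ 1 and 34 ≡ 0 (mod 2), and 1 ≠ 0.
Hence the system has no solution.

No, no such integer exists.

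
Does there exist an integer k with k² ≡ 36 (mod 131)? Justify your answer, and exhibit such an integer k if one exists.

k = 125 works: 125² = 15625, and 15625 − 36 = 15589 = 119·131.

k = 125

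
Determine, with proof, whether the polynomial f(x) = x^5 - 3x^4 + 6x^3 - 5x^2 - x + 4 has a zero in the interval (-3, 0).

Yes, f has a root in the interval.

f(-3) = -686 and f(0) = 4, which have opposite signs.
Since f is a polynomial it is continuous on [-3, 0].
By the Intermediate Value Theorem, f takes the value 0 somewhere in the open interval.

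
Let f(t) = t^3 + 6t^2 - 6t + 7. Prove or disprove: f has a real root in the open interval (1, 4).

The endpoint values f(1) = 8 and f(4) = 143 are both positive. Claim: f(t) > 0 for every t in (1, 4).
Shift to the endpoint 1: with t = 1 + u (0 < u < 3), one computes f(1 + u) = u^3 + 9u^2 + 9u + 8.
The nonzero coefficients here are all positive, so for u > 0 every term is positive (or zero), and the constant term 8 is strictly positive.
So f is strictly positive on (1, 4); no root exists in the interval.

No.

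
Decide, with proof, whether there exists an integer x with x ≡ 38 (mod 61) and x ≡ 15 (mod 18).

x = 465

The moduli 61 and 18 are coprime, so by the Chinese Remainder Theorem a unique solution modulo 1098 exists.
Any solution of the first congruence is x = 38 + 61t; substituting into the second, 61t ≡ 15 − 38 ≡ 13 (mod 18).
61 ≡ 7 (mod 18), so this reads 7t ≡ 13 (mod 18). To invert 7 modulo 18: 18 = 2·7 + 4, 7 = 1·4 + 3, 4 = 1·3 + 1, 3 = 3·1 + 0, and unwinding, 1 = 4 − 1·3 = 4 − (7 − 1·4) = −7 + 2·4 = −7 + 2·(18 − 2·7) = 2·18 − 5·7. Thus 7⁻¹ ≡ -5 ≡ 13 (mod 18).
Therefore t ≡ 13·13 = 169 ≡ 7 (mod 18).
With t = 7: x = 38 + 61·7 = 465.
Check: 465 mod 61 = 38, 465 mod 18 = 15. ✓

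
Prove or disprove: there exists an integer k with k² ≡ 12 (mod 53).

No, no such integer exists.

Apply Euler's criterion with the prime 53: 12 is a quadratic residue iff 12^26 ≡ 1 (mod 53), and a non-residue iff it is ≡ −1.
Squaring successively (mod 53): 12^2 = 144 ≡ 38; 12^4 ≡ 38² = 1444 ≡ 13; 12^8 ≡ 13² = 169 ≡ 10; 12^16 ≡ 10² = 100 ≡ 47.
Since 26 = 16 + 8 + 2, 12^26 ≡ 47 · 10 · 38; multiplying out mod 53: 47·10 = 470 ≡ 46, then 46·38 = 1748 ≡ 52. Thus 12^26 ≡ 52 ≡ −1 (mod 53).
The value −1 means 12 is a non-residue modulo 53, so k² ≡ 12 (mod 53) is impossible.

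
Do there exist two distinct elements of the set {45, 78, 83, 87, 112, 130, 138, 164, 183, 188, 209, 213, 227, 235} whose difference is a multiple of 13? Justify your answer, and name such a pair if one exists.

Yes: 45 and 188.

Both 45 and 188 leave remainder 6 on division by 13; their difference 143 = 11·13 is a multiple of 13.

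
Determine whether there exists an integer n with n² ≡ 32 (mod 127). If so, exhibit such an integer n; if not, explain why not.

n = 63

n = 63 works: 63² = 3969, and 3969 − 32 = 3937 = 31·127.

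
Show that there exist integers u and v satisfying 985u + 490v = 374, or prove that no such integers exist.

gcd(985, 490) = 5, so every integer of the form 985u + 490v is a multiple of 5.
But 374 is not a multiple of 5 (it leaves remainder 4).
Therefore 985u + 490v = 374 has no solution in integers.

No such integers exist.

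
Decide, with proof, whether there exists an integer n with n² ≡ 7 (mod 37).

n = 28

Take n = 28. Then 28² = 784 = 21·37 + 7, so 28² ≡ 7 (mod 37).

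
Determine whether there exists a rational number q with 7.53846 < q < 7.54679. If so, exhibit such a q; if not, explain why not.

q = 83/11

Scale by 11: the interval becomes (82.92306, 83.01469), which contains the integer 83.
Hence 83/11 is a rational number with 7.53846 < 83/11 < 7.54679.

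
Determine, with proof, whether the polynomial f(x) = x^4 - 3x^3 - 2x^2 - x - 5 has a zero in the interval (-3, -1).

Such a root exists.

f(-3) = 142 and f(-1) = -2, which have opposite signs.
As a polynomial, f is continuous on every closed interval.
By the Intermediate Value Theorem, f takes the value 0 somewhere in the open interval.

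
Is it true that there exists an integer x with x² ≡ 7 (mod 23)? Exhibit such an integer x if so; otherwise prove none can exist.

Apply Euler's criterion with the prime 23: 7 is a quadratic residue iff 7^11 ≡ 1 (mod 23), and a non-residue iff it is ≡ −1.
Repeated squaring mod 23: 7^2 = 49 ≡ 3; 7^4 ≡ 3² = 9 ≡ 9; 7^8 ≡ 9² = 81 ≡ 12.
Since 11 = 8 + 2 + 1, 7^11 ≡ 12 · 3 · 7; multiplying out mod 23: 12·3 = 36 ≡ 13, then 13·7 = 91 ≡ 22. Thus 7^11 ≡ 22 ≡ −1 (mod 23).
The value −1 means 7 is a non-residue modulo 23, so x² ≡ 7 (mod 23) is impossible.

No, no such integer exists.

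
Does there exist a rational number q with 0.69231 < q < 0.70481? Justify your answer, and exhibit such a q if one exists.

Multiplying by 10: 10·0.69231 = 6.92310 and 10·0.70481 = 7.04810, so the integer 7 lies strictly between them.
Hence 7/10 is a rational number with 0.69231 < 7/10 < 0.70481.

q = 7/10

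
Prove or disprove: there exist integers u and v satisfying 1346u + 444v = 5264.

Since gcd(1346, 444) = 2 and 5264 = 2·2632, Bézout's identity guarantees a solution.
Dividing through by 2 reduces the equation to 673u + 222v = 2632.
Euclidean algorithm: 673 = 3·222 + 7, 222 = 31·7 + 5, 7 = 1·5 + 2, 5 = 2·2 + 1, 2 = 2·1 + 0.
Working back up the chain: 1 = 5 − 2·2 = 5 − 2·(7 − 1·5) = −2·7 + 3·5 = −2·7 + 3·(222 − 31·7) = 3·222 − 95·7 = 3·222 − 95·(673 − 3·222) = −95·673 + 288·222. So 673·(-95) + 222·288 = 1.
Scaling by 2632 gives the particular solution (u, v) = (-250040, 758016).
Shifting by a multiple of (222, −673) keeps it a solution: u = -250040 + 1127·222 = 154, v = 758016 − 1127·673 = -455.
Check: 1346·154 + 444·(-455) = 207284 − 202020 = 5264. ✓

u = 154, v = -455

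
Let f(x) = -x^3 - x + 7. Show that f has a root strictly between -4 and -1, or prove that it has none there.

f(-4) = 75 and f(-1) = 9, both positive.
The derivative f'(x) = -3x^2 - 1 is a quadratic with discriminant 0² − 4·(-3)·(-1) = -12 < 0; it never vanishes, so it is always negative (sign of the leading coefficient).
So f is strictly decreasing; between -4 and -1 its values lie between f(-4) = 75 and f(-1) = 9, all positive. Therefore f has no root in (-4, -1).

f has no root in that interval.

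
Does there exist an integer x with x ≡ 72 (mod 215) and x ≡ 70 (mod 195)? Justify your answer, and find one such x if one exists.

Both moduli are multiples of 5 = gcd(215, 195), so any solution would satisfy x ≡ 72 and x ≡ 70 modulo 5 simultaneously.
These are incompatible: 72 − 70 = 2 is not divisible by 5.
Therefore no such x exists.

There is no such integer.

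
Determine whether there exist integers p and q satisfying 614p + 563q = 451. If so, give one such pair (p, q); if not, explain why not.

614 and 563 are coprime, so 614p + 563q ranges over all of ℤ.
Run the Euclidean algorithm on 614 and 563: 614 = 1·563 + 51, 563 = 11·51 + 2, 51 = 25·2 + 1, 2 = 2·1 + 0.
Working back up the chain: 1 = 51 − 25·2 = 51 − 25·(563 − 11·51) = −25·563 + 276·51 = −25·563 + 276·(614 − 1·563) = 276·614 − 301·563. So 614·276 + 563·(-301) = 1.
Scaling by 451 gives the particular solution (p, q) = (124476, -135751).
Shifting by a multiple of (563, −614) keeps it a solution: p = 124476 − 221·563 = 53, q = -135751 + 221·614 = -57.
Indeed 614·53 + 563·(-57) = 32542 − 32091 = 451.

p = 53, q = -57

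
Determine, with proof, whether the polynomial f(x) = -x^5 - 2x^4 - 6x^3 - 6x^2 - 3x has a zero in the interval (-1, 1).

f(-1) = 2 and f(1) = -18, which have opposite signs.
Since f is a polynomial it is continuous on [-1, 1].
By the Intermediate Value Theorem f must vanish at some point of (-1, 1).

Such a root exists.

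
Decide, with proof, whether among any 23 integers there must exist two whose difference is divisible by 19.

Yes.

There are exactly 19 possible remainders on division by 19.
Since 23 > 19, two of the 23 integers must share a residue class by the pigeonhole principle; call them a and b.
Then a ≡ b (mod 19), i.e. 19 ∣ (a − b).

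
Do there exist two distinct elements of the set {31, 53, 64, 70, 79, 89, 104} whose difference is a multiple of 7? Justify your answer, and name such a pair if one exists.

Residues mod 7: 31↦3, 53↦4, 64↦1, 70↦0, 79↦2, 89↦5, 104↦6.
No residue repeats among the 7 elements, so no pair has difference ≡ 0 (mod 7).

There is no such pair.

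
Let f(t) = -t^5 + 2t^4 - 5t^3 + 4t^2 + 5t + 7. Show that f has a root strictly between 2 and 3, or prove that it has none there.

No.

f(2) = -7 and f(3) = -158, both negative, so a sign-change argument is unavailable; we show f keeps this sign on the whole interval.
Substitute t = 2 + u, where 0 < u < 1 on the interval. Expanding, f(2 + u) = -u^5 - 8u^4 - 29u^3 - 58u^2 - 55u - 7.
The nonzero coefficients here are all negative, so for u > 0 every term is negative (or zero), and the constant term -7 is strictly negative.
Therefore f(t) < 0 throughout (2, 3), and f has no zero there.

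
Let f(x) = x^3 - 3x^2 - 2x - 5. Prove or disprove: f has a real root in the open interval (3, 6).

Yes, f has a root in the interval.

f(3) = -11 and f(6) = 91, which have opposite signs.
f is continuous everywhere (it is a polynomial), in particular on [3, 6].
By the Intermediate Value Theorem f must vanish at some point of (3, 6).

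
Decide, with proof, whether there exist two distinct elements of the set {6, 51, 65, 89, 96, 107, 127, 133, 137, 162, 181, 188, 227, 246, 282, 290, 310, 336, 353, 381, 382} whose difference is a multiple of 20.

Reduce each element mod 20: 6↦6, 51↦11, 65↦5, 89↦9, 96↦16, 107↦7, 127↦7, 133↦13, 137↦17, 162↦2, 181↦1, 188↦8, 227↦7, 246↦6, 282↦2, 290↦10, 310↦10, 336↦16, 353↦13, 381↦1, 382↦2. The residue 6 repeats (at 6 and 246), and 246 − 6 = 240 = 12·20.

6 and 246 are such a pair.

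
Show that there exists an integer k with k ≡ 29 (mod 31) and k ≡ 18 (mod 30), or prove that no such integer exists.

k = 618

The moduli 31 and 30 are coprime, so by the Chinese Remainder Theorem a unique solution modulo 930 exists.
Any solution of the first congruence is k = 29 + 31t; substituting into the second, 31t ≡ 18 − 29 ≡ 19 (mod 30).
31 ≡ 1 (mod 30), so this reads 1t ≡ 19 (mod 30). So t ≡ 19 (mod 30).
Taking t = 19 gives k = 29 + 31·19 = 618.
Check: 618 mod 31 = 29, 618 mod 30 = 18. ✓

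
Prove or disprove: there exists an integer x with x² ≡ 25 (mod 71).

x = 5

Take x = 5. Then 5² = 25, and since 0 ≤ 25 < 71 this is already reduced: 5² ≡ 25 (mod 71).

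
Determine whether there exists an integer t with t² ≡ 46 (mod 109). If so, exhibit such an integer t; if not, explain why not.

t = 41

Take t = 41. Then 41² = 1681 = 15·109 + 46, so 41² ≡ 46 (mod 109).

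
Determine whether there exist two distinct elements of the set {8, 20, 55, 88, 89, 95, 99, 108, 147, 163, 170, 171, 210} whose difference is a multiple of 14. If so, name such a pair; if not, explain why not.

No such pair exists.

Reduce each element modulo 14: 8↦8, 20↦6, 55↦13, 88↦4, 89↦5, 95↦11, 99↦1, 108↦10, 147↦7, 163↦9, 170↦2, 171↦3, 210↦0.
All 13 residues are distinct, so no two elements differ by a multiple of 14.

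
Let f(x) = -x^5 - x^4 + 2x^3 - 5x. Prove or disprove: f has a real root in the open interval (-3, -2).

No such root exists.

The endpoint values f(-3) = 123 and f(-2) = 10 are both positive. Claim: f(x) > 0 for every x in (-3, -2).
Shift to the endpoint -2: with x = -2 − u (0 < u < 1), one computes f(-2 − u) = u^5 + 9u^4 + 30u^3 + 44u^2 + 29u + 10.
The nonzero coefficients here are all positive, so for u > 0 every term is positive (or zero), and the constant term 10 is strictly positive.
Therefore f(x) > 0 throughout (-3, -2), and f has no zero there.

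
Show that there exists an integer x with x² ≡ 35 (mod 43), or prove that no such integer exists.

x = 11

x = 11 works: 11² = 121, and 121 − 35 = 86 = 2·43.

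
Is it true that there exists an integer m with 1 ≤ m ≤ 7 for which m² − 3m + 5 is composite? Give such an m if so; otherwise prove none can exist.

At m = 7: 7² − 3·7 + 5 = 33 = 3·11, which is composite.

m = 7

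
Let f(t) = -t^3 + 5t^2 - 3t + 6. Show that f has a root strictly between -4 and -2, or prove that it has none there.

f(-4) = 162 and f(-2) = 40, both positive, so a sign-change argument is unavailable; we show f keeps this sign on the whole interval.
Substitute t = -2 − u, where 0 < u < 2 on the interval. Expanding, f(-2 − u) = u^3 + 11u^2 + 35u + 40.
All 4 nonzero coefficients of this polynomial in u are positive; hence for u > 0 the value is a sum of positive terms (the constant 40 among them).
So f is strictly positive on (-4, -2); no root exists in the interval.

No such root exists.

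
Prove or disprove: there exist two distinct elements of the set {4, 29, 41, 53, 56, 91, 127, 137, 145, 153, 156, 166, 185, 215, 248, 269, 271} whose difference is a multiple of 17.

Residues mod 17: 4↦4, 29↦12, 41↦7, 53↦2, 56↦5, 91↦6, 127↦8, 137↦1, 145↦9, 153↦0, 156↦3, 166↦13, 185↦15, 215↦11, 248↦10, 269↦14, 271↦16.
All 17 residues are distinct, so no two elements differ by a multiple of 17.

No such pair exists.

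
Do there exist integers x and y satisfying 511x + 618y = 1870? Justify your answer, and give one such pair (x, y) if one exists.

x = 202, y = -164

Since gcd(511, 618) = 1, every integer is an integer combination of 511 and 618.
Euclidean algorithm: 618 = 1·511 + 107, 511 = 4·107 + 83, 107 = 1·83 + 24, 83 = 3·24 + 11, 24 = 2·11 + 2, 11 = 5·2 + 1, 2 = 2·1 + 0.
Back-substituting, 1 = 11 − 5·2 = 11 − 5·(24 − 2·11) = −5·24 + 11·11 = −5·24 + 11·(83 − 3·24) = 11·83 − 38·24 = 11·83 − 38·(107 − 1·83) = −38·107 + 49·83 = −38·107 + 49·(511 − 4·107) = 49·511 − 234·107 = 49·511 − 234·(618 − 1·511) = −234·618 + 283·511; that is, 511·283 + 618·(-234) = 1.
Times 1870: 511·529210 + 618·(-437580) = 1870, so (529210, -437580) solves it.
The general solution is x = 529210 + 618k, y = -437580 − 511k; taking k = -856 gives the smaller pair x = 202, y = -164.
Check: 511·202 + 618·(-164) = 103222 − 101352 = 1870. ✓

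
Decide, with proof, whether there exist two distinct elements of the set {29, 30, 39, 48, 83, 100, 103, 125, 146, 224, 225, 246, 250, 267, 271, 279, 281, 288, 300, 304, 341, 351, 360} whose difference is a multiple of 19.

29 mod 19 = 10 and 48 mod 19 = 10, so 48 − 29 = 19 = 1·19.

29 and 48 are such a pair.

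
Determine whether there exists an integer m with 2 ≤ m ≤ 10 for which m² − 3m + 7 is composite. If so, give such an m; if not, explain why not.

m = 10

At m = 10: 10² − 3·10 + 7 = 77 = 7·11, which is composite.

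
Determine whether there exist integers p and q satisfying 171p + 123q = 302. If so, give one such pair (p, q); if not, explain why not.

No such integers exist.

Any value of 171p + 123q is a multiple of gcd(171, 123) = 3.
However 302 leaves remainder 2 on division by 3.
Hence no integers p, q satisfy the equation.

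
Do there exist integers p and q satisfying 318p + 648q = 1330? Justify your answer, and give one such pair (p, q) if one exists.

There are no such integers.

Any value of 318p + 648q is a multiple of gcd(318, 648) = 6.
But 1330 = 6·221 + 4, so 6 ∤ 1330.
Therefore 318p + 648q = 1330 has no solution in integers.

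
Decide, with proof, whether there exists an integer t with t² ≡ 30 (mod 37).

t = 20

t = 20 works: 20² = 400, and 400 − 30 = 370 = 10·37.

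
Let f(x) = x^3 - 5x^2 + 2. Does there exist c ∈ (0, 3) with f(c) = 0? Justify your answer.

f(0) = 2 and f(3) = -16, which have opposite signs.
As a polynomial, f is continuous on every closed interval.
By the Intermediate Value Theorem f must vanish at some point of (0, 3).

Yes, such a c exists.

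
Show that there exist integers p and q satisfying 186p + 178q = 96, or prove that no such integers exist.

Every value of 186p + 178q is a multiple of gcd(186, 178) = 2; since 2 ∣ 96, solutions exist.
Dividing through by 2 reduces the equation to 93p + 89q = 48.
Dividing repeatedly: 93 = 1·89 + 4, 89 = 22·4 + 1, 4 = 4·1 + 0.
Back-substituting, 1 = 89 − 22·4 = 89 − 22·(93 − 1·89) = −22·93 + 23·89; that is, 93·(-22) + 89·23 = 1.
Scaling by 48 gives the particular solution (p, q) = (-1056, 1104).
Shifting by a multiple of (89, −93) keeps it a solution: p = -1056 + 12·89 = 12, q = 1104 − 12·93 = -12.
Indeed 186·12 + 178·(-12) = 2232 − 2136 = 96.

p = 12, q = -12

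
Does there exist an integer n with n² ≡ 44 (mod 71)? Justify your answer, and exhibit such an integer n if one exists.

71 is prime, so by Euler's criterion 44 is a square mod 71 iff 44^((71−1)/2) = 44^35 ≡ 1 (mod 71).
Squaring successively (mod 71): 44^2 = 1936 ≡ 19; 44^4 ≡ 19² = 361 ≡ 6; 44^8 ≡ 6² = 36 ≡ 36; 44^16 ≡ 36² = 1296 ≡ 18; 44^32 ≡ 18² = 324 ≡ 40.
Since 35 = 32 + 2 + 1, 44^35 ≡ 40 · 19 · 44; multiplying out mod 71: 40·19 = 760 ≡ 50, then 50·44 = 2200 ≡ 70. Thus 44^35 ≡ 70 ≡ −1 (mod 71).
The value −1 means 44 is a non-residue modulo 71, so n² ≡ 44 (mod 71) is impossible.

No, no such integer exists.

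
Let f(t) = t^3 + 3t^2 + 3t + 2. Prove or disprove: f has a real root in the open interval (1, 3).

f(1) = 9 and f(3) = 65, both positive, so a sign-change argument is unavailable; we show f keeps this sign on the whole interval.
Substitute t = 1 + u, where 0 < u < 2 on the interval. Expanding, f(1 + u) = u^3 + 6u^2 + 12u + 9.
All 4 nonzero coefficients of this polynomial in u are positive; hence for u > 0 the value is a sum of positive terms (the constant 9 among them).
Therefore f(t) > 0 throughout (1, 3), and f has no zero there.

No.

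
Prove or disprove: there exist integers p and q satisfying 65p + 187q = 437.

65 and 187 are coprime, so 65p + 187q ranges over all of ℤ.
Dividing repeatedly: 187 = 2·65 + 57, 65 = 1·57 + 8, 57 = 7·8 + 1, 8 = 8·1 + 0.
Working back up the chain: 1 = 57 − 7·8 = 57 − 7·(65 − 1·57) = −7·65 + 8·57 = −7·65 + 8·(187 − 2·65) = 8·187 − 23·65. So 65·(-23) + 187·8 = 1.
Multiplying through by 437: p = (-23)·437 = -10051, q = 8·437 = 3496 is a solution.
The general solution is p = -10051 + 187k, q = 3496 − 65k; taking k = 54 gives the smaller pair p = 47, q = -14.
Indeed 65·47 + 187·(-14) = 3055 − 2618 = 437.

p = 47, q = -14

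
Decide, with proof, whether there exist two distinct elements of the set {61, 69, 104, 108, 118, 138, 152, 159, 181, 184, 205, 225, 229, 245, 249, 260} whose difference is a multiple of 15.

Both 61 and 181 leave remainder 1 on division by 15; their difference 120 = 8·15 is a multiple of 15.

61 and 181 are such a pair.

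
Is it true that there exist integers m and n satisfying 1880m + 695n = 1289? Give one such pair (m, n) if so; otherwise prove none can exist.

gcd(1880, 695) = 5, so every integer of the form 1880m + 695n is a multiple of 5.
But 1289 = 5·257 + 4, so 5 ∤ 1289.
So the equation is unsolvable over ℤ.

No, no such integers exist.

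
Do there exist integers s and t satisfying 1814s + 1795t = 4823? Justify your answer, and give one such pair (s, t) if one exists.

1814 and 1795 are coprime, so 1814s + 1795t ranges over all of ℤ.
Dividing repeatedly: 1814 = 1·1795 + 19, 1795 = 94·19 + 9, 19 = 2·9 + 1, 9 = 9·1 + 0.
Back-substituting, 1 = 19 − 2·9 = 19 − 2·(1795 − 94·19) = −2·1795 + 189·19 = −2·1795 + 189·(1814 − 1·1795) = 189·1814 − 191·1795; that is, 1814·189 + 1795·(-191) = 1.
Times 4823: 1814·911547 + 1795·(-921193) = 4823, so (911547, -921193) solves it.
Subtracting 507·1795 from s and adding 507·1814 to t gives the tidier solution (1482, -1495).
Indeed 1814·1482 + 1795·(-1495) = 2688348 − 2683525 = 4823.

s = 1482, t = -1495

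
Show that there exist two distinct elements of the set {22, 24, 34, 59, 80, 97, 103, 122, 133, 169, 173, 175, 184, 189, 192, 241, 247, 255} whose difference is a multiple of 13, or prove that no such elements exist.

Reduce each element mod 13: 22↦9, 24↦11, 34↦8, 59↦7, 80↦2, 97↦6, 103↦12, 122↦5, 133↦3, 169↦0, 173↦4, 175↦6, 184↦2, 189↦7, 192↦10, 241↦7, 247↦0, 255↦8. The residue 8 repeats (at 34 and 255), and 255 − 34 = 221 = 17·13.

Yes: 34 and 255.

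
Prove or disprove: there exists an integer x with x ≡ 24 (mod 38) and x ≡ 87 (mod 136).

No such integer exists.

Reduce both congruences modulo 2, which divides 38 and 136: they say x ≡ 24 (mod 2) and x ≡ 87 (mod 2).
However 24 ≡ 0 and 87 ≡ 1 (mod 2), and 0 ≠ 1.
Hence the system has no solution.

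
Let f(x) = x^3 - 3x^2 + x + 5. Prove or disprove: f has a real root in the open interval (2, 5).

No.

f(2) = 3 and f(5) = 60, both positive, so a sign-change argument is unavailable; we show f keeps this sign on the whole interval.
Shift to the endpoint 2: with x = 2 + u (0 < u < 3), one computes f(2 + u) = u^3 + 3u^2 + u + 3.
All 4 nonzero coefficients of this polynomial in u are positive; hence for u > 0 the value is a sum of positive terms (the constant 3 among them).
Therefore f(x) > 0 throughout (2, 5), and f has no zero there.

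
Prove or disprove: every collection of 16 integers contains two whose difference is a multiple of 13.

There are exactly 13 possible remainders on division by 13.
With 16 integers and only 13 classes, the pigeonhole principle forces two of them, say a and b, into the same class.
Equal remainders mean a − b ≡ 0 (mod 13), so 13 divides their difference.

Yes.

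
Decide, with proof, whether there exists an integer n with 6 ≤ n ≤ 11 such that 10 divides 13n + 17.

n = 11

For n = 6, 7, …, 10 the values 95, 108, 121, 134, 147 are not multiples of 10. Try n = 11: 13·11 + 17 = 160 = 16·10, which is divisible by 10.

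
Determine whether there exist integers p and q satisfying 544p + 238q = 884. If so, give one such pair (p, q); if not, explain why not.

p = 6, q = -10

gcd(544, 238) = 34, and 34 divides 884, so integer solutions exist.
Dividing through by 34 reduces the equation to 16p + 7q = 26.
Dividing repeatedly: 16 = 2·7 + 2, 7 = 3·2 + 1, 2 = 2·1 + 0.
Unwinding: 1 = 7 − 3·2 = 7 − 3·(16 − 2·7) = −3·16 + 7·7, i.e. 16·(-3) + 7·7 = 1.
Times 26: 16·(-78) + 7·182 = 26, so (-78, 182) solves it.
Shifting by a multiple of (7, −16) keeps it a solution: p = -78 + 12·7 = 6, q = 182 − 12·16 = -10.
Indeed 544·6 + 238·(-10) = 3264 − 2380 = 884.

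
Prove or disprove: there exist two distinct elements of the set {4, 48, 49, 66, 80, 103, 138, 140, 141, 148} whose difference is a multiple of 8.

4 mod 8 = 4 and 140 mod 8 = 4, so 140 − 4 = 136 = 17·8.

The pair (4, 140) works.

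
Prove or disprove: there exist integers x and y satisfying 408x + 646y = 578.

x = 3, y = -1

Every value of 408x + 646y is a multiple of gcd(408, 646) = 34; since 34 ∣ 578, solutions exist.
Dividing through by 34 reduces the equation to 12x + 19y = 17.
Euclidean algorithm: 19 = 1·12 + 7, 12 = 1·7 + 5, 7 = 1·5 + 2, 5 = 2·2 + 1, 2 = 2·1 + 0.
Working back up the chain: 1 = 5 − 2·2 = 5 − 2·(7 − 1·5) = −2·7 + 3·5 = −2·7 + 3·(12 − 1·7) = 3·12 − 5·7 = 3·12 − 5·(19 − 1·12) = −5·19 + 8·12. So 12·8 + 19·(-5) = 1.
Scaling by 17 gives the particular solution (x, y) = (136, -85).
Subtracting 7·19 from x and adding 7·12 to y gives the tidier solution (3, -1).
Indeed 408·3 + 646·(-1) = 1224 − 646 = 578.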